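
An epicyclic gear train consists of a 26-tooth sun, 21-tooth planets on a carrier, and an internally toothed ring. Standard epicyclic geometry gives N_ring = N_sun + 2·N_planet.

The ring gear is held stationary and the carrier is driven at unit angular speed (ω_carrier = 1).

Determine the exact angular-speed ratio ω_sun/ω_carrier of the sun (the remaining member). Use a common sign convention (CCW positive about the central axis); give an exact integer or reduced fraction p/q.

N_ring = 26 + 2·21 = 68
26(ω_s−ω_c) = −68(ω_r−ω_c),  ω_r=0, ω_c=1
ω_s = 1 − (68/26)(0−1) = 47/13
ω_s/ω_c = 47/13

47/13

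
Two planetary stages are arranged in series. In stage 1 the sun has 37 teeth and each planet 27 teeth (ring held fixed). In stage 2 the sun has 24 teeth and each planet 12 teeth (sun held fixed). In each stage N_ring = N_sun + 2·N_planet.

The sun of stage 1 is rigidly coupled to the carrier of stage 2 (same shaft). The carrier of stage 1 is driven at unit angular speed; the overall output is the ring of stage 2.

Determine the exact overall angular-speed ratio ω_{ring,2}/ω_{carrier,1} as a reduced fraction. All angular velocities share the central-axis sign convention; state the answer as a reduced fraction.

192/37

Stage 1: N_ring = 37 + 2·27 = 91
Stage 1: 37(ω_s−ω_c) = −91(ω_r−ω_c),  ω_r=0, ω_c=1
Stage 1: ω_s = 1 − (91/37)(0−1) = 128/37
  ⇒ ω_s¹/ω_c¹ = 128/37
Stage 2: N_ring = 24 + 2·12 = 48
Stage 2: 24(ω_s−ω_c) = −48(ω_r−ω_c),  ω_s=0, ω_c=1
Stage 2: ω_r = 1 − (24/48)(0−1) = 3/2
  ⇒ ω_r²/ω_c² = 3/2
Coupling ω_c² = ω_s¹ ⇒ overall = 128/37 × 3/2 = 192/37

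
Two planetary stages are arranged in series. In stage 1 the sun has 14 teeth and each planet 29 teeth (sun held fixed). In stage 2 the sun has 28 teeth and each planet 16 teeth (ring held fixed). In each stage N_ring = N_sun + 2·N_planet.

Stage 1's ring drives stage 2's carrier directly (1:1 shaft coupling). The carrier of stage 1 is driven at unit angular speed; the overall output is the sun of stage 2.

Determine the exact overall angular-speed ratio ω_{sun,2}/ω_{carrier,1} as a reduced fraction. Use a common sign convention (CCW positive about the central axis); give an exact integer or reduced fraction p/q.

473/126

Stage 1: N_ring = 14 + 2·29 = 72
Stage 1: 14(ω_s−ω_c) = −72(ω_r−ω_c),  ω_s=0, ω_c=1
Stage 1: ω_r = 1 − (14/72)(0−1) = 43/36
  ⇒ ω_r¹/ω_c¹ = 43/36
Stage 2: N_ring = 28 + 2·16 = 60
Stage 2: 28(ω_s−ω_c) = −60(ω_r−ω_c),  ω_r=0, ω_c=1
Stage 2: ω_s = 1 − (60/28)(0−1) = 22/7
  ⇒ ω_s²/ω_c² = 22/7
Coupling ω_c² = ω_r¹ ⇒ overall = 43/36 × 22/7 = 473/126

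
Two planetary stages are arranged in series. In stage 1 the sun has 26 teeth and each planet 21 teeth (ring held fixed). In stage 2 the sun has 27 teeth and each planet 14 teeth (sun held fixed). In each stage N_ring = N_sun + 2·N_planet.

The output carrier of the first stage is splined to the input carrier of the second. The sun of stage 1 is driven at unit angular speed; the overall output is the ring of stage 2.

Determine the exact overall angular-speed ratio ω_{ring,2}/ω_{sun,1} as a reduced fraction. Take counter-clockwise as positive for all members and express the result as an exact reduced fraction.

Stage 1: N_ring = 26 + 2·21 = 68
Stage 1: 26(ω_s−ω_c) = −68(ω_r−ω_c),  ω_r=0, ω_s=1
Stage 1: 26(1−ω_c) = −68(0−ω_c)  ⇒  94ω_c = 26  ⇒  ω_c = 13/47
  ⇒ ω_c¹/ω_s¹ = 13/47
Stage 2: N_ring = 27 + 2·14 = 55
Stage 2: 27(ω_s−ω_c) = −55(ω_r−ω_c),  ω_s=0, ω_c=1
Stage 2: ω_r = 1 − (27/55)(0−1) = 82/55
  ⇒ ω_r²/ω_c² = 82/55
Coupling ω_c² = ω_c¹ ⇒ overall = 13/47 × 82/55 = 1066/2585

1066/2585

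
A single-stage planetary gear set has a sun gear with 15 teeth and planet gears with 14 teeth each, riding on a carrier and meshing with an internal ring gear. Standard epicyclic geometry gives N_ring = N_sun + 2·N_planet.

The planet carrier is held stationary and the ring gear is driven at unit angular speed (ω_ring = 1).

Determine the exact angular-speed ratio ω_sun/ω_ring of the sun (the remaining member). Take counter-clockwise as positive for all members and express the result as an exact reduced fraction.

N_ring = 15 + 2·14 = 43
15(ω_s−ω_c) = −43(ω_r−ω_c),  ω_c=0, ω_r=1
ω_s = 0 − (43/15)(1−0) = -43/15
ω_s/ω_r = -43/15

-43/15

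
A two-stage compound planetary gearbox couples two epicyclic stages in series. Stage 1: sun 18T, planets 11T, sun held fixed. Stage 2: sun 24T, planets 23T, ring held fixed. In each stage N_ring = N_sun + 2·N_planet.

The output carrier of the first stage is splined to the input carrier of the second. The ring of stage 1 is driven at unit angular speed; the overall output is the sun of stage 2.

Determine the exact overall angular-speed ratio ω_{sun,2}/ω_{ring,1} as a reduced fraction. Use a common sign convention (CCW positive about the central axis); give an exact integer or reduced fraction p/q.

235/87

Stage 1: N_ring = 18 + 2·11 = 40
Stage 1: 18(ω_s−ω_c) = −40(ω_r−ω_c),  ω_s=0, ω_r=1
Stage 1: 18(0−ω_c) = −40(1−ω_c)  ⇒  58ω_c = 40  ⇒  ω_c = 20/29
  ⇒ ω_c¹/ω_r¹ = 20/29
Stage 2: N_ring = 24 + 2·23 = 70
Stage 2: 24(ω_s−ω_c) = −70(ω_r−ω_c),  ω_r=0, ω_c=1
Stage 2: ω_s = 1 − (70/24)(0−1) = 47/12
  ⇒ ω_s²/ω_c² = 47/12
Coupling ω_c² = ω_c¹ ⇒ overall = 20/29 × 47/12 = 235/87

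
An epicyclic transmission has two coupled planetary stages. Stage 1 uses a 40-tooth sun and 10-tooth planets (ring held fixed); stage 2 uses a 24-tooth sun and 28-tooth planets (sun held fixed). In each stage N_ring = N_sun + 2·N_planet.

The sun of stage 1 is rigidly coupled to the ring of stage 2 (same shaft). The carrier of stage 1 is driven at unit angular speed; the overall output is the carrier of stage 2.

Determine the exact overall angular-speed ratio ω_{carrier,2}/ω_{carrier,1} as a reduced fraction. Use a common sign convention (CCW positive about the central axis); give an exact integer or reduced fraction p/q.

Stage 1: N_ring = 40 + 2·10 = 60
Stage 1: 40(ω_s−ω_c) = −60(ω_r−ω_c),  ω_r=0, ω_c=1
Stage 1: ω_s = 1 − (60/40)(0−1) = 5/2
  ⇒ ω_s¹/ω_c¹ = 5/2
Stage 2: N_ring = 24 + 2·28 = 80
Stage 2: 24(ω_s−ω_c) = −80(ω_r−ω_c),  ω_s=0, ω_r=1
Stage 2: 24(0−ω_c) = −80(1−ω_c)  ⇒  104ω_c = 80  ⇒  ω_c = 10/13
  ⇒ ω_c²/ω_r² = 10/13
Coupling ω_r² = ω_s¹ ⇒ overall = 5/2 × 10/13 = 25/13

25/13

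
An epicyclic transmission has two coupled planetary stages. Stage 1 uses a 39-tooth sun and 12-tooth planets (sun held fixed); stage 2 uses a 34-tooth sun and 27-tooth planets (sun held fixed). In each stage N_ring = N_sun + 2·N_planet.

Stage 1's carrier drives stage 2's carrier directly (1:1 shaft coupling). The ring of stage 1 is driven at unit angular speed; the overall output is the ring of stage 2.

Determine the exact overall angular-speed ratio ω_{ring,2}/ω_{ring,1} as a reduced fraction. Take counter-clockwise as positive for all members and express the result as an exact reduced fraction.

Stage 1: N_ring = 39 + 2·12 = 63
Stage 1: 39(ω_s−ω_c) = −63(ω_r−ω_c),  ω_s=0, ω_r=1
Stage 1: 39(0−ω_c) = −63(1−ω_c)  ⇒  102ω_c = 63  ⇒  ω_c = 21/34
  ⇒ ω_c¹/ω_r¹ = 21/34
Stage 2: N_ring = 34 + 2·27 = 88
Stage 2: 34(ω_s−ω_c) = −88(ω_r−ω_c),  ω_s=0, ω_c=1
Stage 2: ω_r = 1 − (34/88)(0−1) = 61/44
  ⇒ ω_r²/ω_c² = 61/44
Coupling ω_c² = ω_c¹ ⇒ overall = 21/34 × 61/44 = 1281/1496

1281/1496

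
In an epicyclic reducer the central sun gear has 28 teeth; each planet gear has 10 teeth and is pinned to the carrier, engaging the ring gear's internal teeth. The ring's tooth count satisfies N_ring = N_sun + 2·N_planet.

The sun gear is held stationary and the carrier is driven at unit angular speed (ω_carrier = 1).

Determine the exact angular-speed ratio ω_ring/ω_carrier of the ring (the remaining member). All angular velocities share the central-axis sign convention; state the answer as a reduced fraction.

N_ring = 28 + 2·10 = 48
28(ω_s−ω_c) = −48(ω_r−ω_c),  ω_s=0, ω_c=1
ω_r = 1 − (28/48)(0−1) = 19/12
ω_r/ω_c = 19/12

19/12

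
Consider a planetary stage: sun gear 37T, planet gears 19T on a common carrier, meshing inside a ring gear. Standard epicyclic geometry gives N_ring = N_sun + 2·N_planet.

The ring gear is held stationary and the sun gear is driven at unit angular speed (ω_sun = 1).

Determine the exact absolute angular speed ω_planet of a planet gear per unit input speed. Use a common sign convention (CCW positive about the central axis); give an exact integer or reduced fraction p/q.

N_ring = 37 + 2·19 = 75
37(ω_s−ω_c) = −75(ω_r−ω_c),  ω_r=0, ω_s=1
37(1−ω_c) = −75(0−ω_c)  ⇒  112ω_c = 37  ⇒  ω_c = 37/112
sun–planet: 37·(1−37/112) = −19·(ω_p−ω_c)  ⇒  ω_p−ω_c = −(37/19)·(75/112) = -2775/2128
ω_p = 37/112 − 2775/2128 = -37/38

-37/38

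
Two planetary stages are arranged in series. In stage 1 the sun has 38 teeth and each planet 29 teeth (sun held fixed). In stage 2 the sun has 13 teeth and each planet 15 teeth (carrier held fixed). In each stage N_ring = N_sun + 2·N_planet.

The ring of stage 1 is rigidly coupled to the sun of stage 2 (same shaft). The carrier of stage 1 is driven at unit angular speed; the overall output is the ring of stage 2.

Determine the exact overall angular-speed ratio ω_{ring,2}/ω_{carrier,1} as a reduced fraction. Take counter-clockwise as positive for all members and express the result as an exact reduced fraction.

Stage 1: N_ring = 38 + 2·29 = 96
Stage 1: 38(ω_s−ω_c) = −96(ω_r−ω_c),  ω_s=0, ω_c=1
Stage 1: ω_r = 1 − (38/96)(0−1) = 67/48
  ⇒ ω_r¹/ω_c¹ = 67/48
Stage 2: N_ring = 13 + 2·15 = 43
Stage 2: 13(ω_s−ω_c) = −43(ω_r−ω_c),  ω_c=0, ω_s=1
Stage 2: ω_r = 0 − (13/43)(1−0) = -13/43
  ⇒ ω_r²/ω_s² = -13/43
Coupling ω_s² = ω_r¹ ⇒ overall = 67/48 × -13/43 = -871/2064

-871/2064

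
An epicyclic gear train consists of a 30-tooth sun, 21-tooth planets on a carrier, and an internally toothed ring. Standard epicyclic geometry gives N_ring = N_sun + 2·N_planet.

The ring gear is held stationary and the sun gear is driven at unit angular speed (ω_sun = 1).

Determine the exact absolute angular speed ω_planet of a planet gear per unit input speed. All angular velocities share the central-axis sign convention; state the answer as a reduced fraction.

N_ring = 30 + 2·21 = 72
30(ω_s−ω_c) = −72(ω_r−ω_c),  ω_r=0, ω_s=1
30(1−ω_c) = −72(0−ω_c)  ⇒  102ω_c = 30  ⇒  ω_c = 5/17
sun–planet: 30·(1−5/17) = −21·(ω_p−ω_c)  ⇒  ω_p−ω_c = −(30/21)·(12/17) = -120/119
ω_p = 5/17 − 120/119 = -5/7

-5/7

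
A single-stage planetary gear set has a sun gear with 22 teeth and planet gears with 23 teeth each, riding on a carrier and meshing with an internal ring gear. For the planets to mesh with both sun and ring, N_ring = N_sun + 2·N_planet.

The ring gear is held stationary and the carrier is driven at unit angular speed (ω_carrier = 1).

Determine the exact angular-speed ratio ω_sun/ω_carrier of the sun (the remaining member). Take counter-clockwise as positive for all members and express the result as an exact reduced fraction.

N_ring = 22 + 2·23 = 68
22(ω_s−ω_c) = −68(ω_r−ω_c),  ω_r=0, ω_c=1
ω_s = 1 − (68/22)(0−1) = 45/11
ω_s/ω_c = 45/11

45/11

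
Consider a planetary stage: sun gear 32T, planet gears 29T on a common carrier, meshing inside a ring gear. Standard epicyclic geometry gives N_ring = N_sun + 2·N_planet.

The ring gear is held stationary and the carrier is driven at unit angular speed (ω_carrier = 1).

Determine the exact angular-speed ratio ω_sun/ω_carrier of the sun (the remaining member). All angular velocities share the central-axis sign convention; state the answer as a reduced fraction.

61/16

N_ring = 32 + 2·29 = 90
32(ω_s−ω_c) = −90(ω_r−ω_c),  ω_r=0, ω_c=1
ω_s = 1 − (90/32)(0−1) = 61/16
ω_s/ω_c = 61/16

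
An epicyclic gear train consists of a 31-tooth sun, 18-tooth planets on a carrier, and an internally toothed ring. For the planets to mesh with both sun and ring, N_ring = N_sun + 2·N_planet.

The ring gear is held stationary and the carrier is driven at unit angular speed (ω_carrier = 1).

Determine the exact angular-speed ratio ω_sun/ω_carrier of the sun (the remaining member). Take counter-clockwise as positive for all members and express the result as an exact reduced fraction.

98/31

N_ring = 31 + 2·18 = 67
31(ω_s−ω_c) = −67(ω_r−ω_c),  ω_r=0, ω_c=1
ω_s = 1 − (67/31)(0−1) = 98/31
ω_s/ω_c = 98/31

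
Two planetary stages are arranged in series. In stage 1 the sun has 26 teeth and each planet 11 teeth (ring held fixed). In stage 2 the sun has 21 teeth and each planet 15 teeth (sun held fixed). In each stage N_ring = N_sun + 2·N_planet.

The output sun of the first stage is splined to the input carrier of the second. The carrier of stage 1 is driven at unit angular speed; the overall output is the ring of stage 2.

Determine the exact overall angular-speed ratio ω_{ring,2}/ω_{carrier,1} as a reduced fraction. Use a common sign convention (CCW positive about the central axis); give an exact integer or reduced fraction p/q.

Stage 1: N_ring = 26 + 2·11 = 48
Stage 1: 26(ω_s−ω_c) = −48(ω_r−ω_c),  ω_r=0, ω_c=1
Stage 1: ω_s = 1 − (48/26)(0−1) = 37/13
  ⇒ ω_s¹/ω_c¹ = 37/13
Stage 2: N_ring = 21 + 2·15 = 51
Stage 2: 21(ω_s−ω_c) = −51(ω_r−ω_c),  ω_s=0, ω_c=1
Stage 2: ω_r = 1 − (21/51)(0−1) = 24/17
  ⇒ ω_r²/ω_c² = 24/17
Coupling ω_c² = ω_s¹ ⇒ overall = 37/13 × 24/17 = 888/221

888/221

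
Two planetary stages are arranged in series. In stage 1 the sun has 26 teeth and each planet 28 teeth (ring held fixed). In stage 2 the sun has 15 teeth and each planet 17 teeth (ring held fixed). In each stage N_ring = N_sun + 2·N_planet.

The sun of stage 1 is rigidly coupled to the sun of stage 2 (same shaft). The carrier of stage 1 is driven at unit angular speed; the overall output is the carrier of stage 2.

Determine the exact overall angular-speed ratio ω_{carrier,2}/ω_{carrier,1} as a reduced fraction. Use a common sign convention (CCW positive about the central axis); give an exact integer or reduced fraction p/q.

405/416

Stage 1: N_ring = 26 + 2·28 = 82
Stage 1: 26(ω_s−ω_c) = −82(ω_r−ω_c),  ω_r=0, ω_c=1
Stage 1: ω_s = 1 − (82/26)(0−1) = 54/13
  ⇒ ω_s¹/ω_c¹ = 54/13
Stage 2: N_ring = 15 + 2·17 = 49
Stage 2: 15(ω_s−ω_c) = −49(ω_r−ω_c),  ω_r=0, ω_s=1
Stage 2: 15(1−ω_c) = −49(0−ω_c)  ⇒  64ω_c = 15  ⇒  ω_c = 15/64
  ⇒ ω_c²/ω_s² = 15/64
Coupling ω_s² = ω_s¹ ⇒ overall = 54/13 × 15/64 = 405/416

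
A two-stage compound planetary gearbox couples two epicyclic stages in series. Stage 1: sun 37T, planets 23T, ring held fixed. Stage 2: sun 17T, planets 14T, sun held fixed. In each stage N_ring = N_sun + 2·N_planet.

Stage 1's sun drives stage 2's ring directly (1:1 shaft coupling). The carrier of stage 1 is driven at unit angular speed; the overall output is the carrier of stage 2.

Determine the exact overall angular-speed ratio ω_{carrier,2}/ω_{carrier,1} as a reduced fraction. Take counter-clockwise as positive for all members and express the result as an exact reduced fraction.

Stage 1: N_ring = 37 + 2·23 = 83
Stage 1: 37(ω_s−ω_c) = −83(ω_r−ω_c),  ω_r=0, ω_c=1
Stage 1: ω_s = 1 − (83/37)(0−1) = 120/37
  ⇒ ω_s¹/ω_c¹ = 120/37
Stage 2: N_ring = 17 + 2·14 = 45
Stage 2: 17(ω_s−ω_c) = −45(ω_r−ω_c),  ω_s=0, ω_r=1
Stage 2: 17(0−ω_c) = −45(1−ω_c)  ⇒  62ω_c = 45  ⇒  ω_c = 45/62
  ⇒ ω_c²/ω_r² = 45/62
Coupling ω_r² = ω_s¹ ⇒ overall = 120/37 × 45/62 = 2700/1147

2700/1147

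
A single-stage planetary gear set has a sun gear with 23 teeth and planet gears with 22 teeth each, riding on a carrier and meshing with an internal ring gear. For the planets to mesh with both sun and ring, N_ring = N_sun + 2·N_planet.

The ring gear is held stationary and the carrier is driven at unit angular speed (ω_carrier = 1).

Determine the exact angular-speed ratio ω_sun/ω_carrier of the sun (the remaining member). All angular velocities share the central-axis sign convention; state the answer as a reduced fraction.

90/23

N_ring = 23 + 2·22 = 67
23(ω_s−ω_c) = −67(ω_r−ω_c),  ω_r=0, ω_c=1
ω_s = 1 − (67/23)(0−1) = 90/23
ω_s/ω_c = 90/23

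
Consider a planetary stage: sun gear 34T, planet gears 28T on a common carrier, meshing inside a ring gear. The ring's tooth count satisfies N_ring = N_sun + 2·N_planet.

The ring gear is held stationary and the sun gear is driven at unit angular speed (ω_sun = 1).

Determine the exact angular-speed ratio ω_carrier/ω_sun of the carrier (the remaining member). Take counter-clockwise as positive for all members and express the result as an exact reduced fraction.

N_ring = 34 + 2·28 = 90
34(ω_s−ω_c) = −90(ω_r−ω_c),  ω_r=0, ω_s=1
34(1−ω_c) = −90(0−ω_c)  ⇒  124ω_c = 34  ⇒  ω_c = 17/62
ω_c/ω_s = 17/62

17/62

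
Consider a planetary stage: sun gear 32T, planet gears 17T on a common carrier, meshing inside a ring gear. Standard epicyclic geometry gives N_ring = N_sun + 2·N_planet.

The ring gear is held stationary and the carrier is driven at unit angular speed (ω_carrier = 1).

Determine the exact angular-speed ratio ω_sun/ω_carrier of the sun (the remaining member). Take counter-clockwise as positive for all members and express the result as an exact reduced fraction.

N_ring = 32 + 2·17 = 66
32(ω_s−ω_c) = −66(ω_r−ω_c),  ω_r=0, ω_c=1
ω_s = 1 − (66/32)(0−1) = 49/16
ω_s/ω_c = 49/16

49/16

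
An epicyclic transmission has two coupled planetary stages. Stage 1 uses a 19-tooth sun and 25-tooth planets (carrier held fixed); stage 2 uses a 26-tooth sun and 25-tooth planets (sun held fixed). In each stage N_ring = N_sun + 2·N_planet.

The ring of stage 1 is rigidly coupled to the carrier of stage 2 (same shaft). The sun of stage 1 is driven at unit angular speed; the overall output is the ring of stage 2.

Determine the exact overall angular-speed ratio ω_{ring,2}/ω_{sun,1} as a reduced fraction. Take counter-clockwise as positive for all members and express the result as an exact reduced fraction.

Stage 1: N_ring = 19 + 2·25 = 69
Stage 1: 19(ω_s−ω_c) = −69(ω_r−ω_c),  ω_c=0, ω_s=1
Stage 1: ω_r = 0 − (19/69)(1−0) = -19/69
  ⇒ ω_r¹/ω_s¹ = -19/69
Stage 2: N_ring = 26 + 2·25 = 76
Stage 2: 26(ω_s−ω_c) = −76(ω_r−ω_c),  ω_s=0, ω_c=1
Stage 2: ω_r = 1 − (26/76)(0−1) = 51/38
  ⇒ ω_r²/ω_c² = 51/38
Coupling ω_c² = ω_r¹ ⇒ overall = -19/69 × 51/38 = -17/46

-17/46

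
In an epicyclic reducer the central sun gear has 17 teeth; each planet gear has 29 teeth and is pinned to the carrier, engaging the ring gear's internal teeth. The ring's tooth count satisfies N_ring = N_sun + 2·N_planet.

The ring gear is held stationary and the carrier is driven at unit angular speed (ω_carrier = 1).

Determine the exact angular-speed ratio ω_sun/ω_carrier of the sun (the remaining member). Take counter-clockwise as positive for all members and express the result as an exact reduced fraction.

92/17

N_ring = 17 + 2·29 = 75
17(ω_s−ω_c) = −75(ω_r−ω_c),  ω_r=0, ω_c=1
ω_s = 1 − (75/17)(0−1) = 92/17
ω_s/ω_c = 92/17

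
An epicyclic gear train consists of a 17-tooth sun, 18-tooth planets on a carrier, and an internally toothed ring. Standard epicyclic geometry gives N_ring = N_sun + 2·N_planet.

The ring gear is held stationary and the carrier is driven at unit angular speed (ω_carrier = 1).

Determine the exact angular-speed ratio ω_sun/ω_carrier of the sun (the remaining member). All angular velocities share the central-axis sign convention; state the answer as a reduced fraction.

70/17

N_ring = 17 + 2·18 = 53
17(ω_s−ω_c) = −53(ω_r−ω_c),  ω_r=0, ω_c=1
ω_s = 1 − (53/17)(0−1) = 70/17
ω_s/ω_c = 70/17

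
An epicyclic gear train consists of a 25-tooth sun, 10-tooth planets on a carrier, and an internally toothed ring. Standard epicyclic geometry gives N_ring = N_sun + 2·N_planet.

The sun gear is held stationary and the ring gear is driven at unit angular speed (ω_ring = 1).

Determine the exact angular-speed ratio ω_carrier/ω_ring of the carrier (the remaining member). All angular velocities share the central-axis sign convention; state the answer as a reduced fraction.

9/14

N_ring = 25 + 2·10 = 45
25(ω_s−ω_c) = −45(ω_r−ω_c),  ω_s=0, ω_r=1
25(0−ω_c) = −45(1−ω_c)  ⇒  70ω_c = 45  ⇒  ω_c = 9/14
ω_c/ω_r = 9/14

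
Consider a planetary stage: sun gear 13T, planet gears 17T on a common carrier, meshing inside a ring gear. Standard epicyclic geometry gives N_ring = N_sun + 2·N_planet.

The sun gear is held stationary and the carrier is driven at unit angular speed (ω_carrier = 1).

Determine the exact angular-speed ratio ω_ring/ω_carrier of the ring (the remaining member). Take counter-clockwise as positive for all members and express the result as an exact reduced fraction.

N_ring = 13 + 2·17 = 47
13(ω_s−ω_c) = −47(ω_r−ω_c),  ω_s=0, ω_c=1
ω_r = 1 − (13/47)(0−1) = 60/47
ω_r/ω_c = 60/47

60/47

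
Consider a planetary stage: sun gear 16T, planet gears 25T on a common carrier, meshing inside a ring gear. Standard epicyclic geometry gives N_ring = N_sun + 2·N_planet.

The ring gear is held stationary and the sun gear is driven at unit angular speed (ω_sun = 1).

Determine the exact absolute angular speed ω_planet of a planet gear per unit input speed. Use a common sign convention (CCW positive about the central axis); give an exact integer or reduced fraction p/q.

N_ring = 16 + 2·25 = 66
16(ω_s−ω_c) = −66(ω_r−ω_c),  ω_r=0, ω_s=1
16(1−ω_c) = −66(0−ω_c)  ⇒  82ω_c = 16  ⇒  ω_c = 8/41
sun–planet: 16·(1−8/41) = −25·(ω_p−ω_c)  ⇒  ω_p−ω_c = −(16/25)·(33/41) = -528/1025
ω_p = 8/41 − 528/1025 = -8/25

-8/25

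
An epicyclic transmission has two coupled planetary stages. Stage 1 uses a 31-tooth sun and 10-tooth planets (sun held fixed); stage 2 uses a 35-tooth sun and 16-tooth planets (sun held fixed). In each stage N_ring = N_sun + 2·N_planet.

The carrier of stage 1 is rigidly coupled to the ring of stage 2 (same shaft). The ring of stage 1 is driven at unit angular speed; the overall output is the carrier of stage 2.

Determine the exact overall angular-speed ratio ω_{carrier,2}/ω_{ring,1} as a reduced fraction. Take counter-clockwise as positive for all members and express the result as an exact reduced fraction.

67/164

Stage 1: N_ring = 31 + 2·10 = 51
Stage 1: 31(ω_s−ω_c) = −51(ω_r−ω_c),  ω_s=0, ω_r=1
Stage 1: 31(0−ω_c) = −51(1−ω_c)  ⇒  82ω_c = 51  ⇒  ω_c = 51/82
  ⇒ ω_c¹/ω_r¹ = 51/82
Stage 2: N_ring = 35 + 2·16 = 67
Stage 2: 35(ω_s−ω_c) = −67(ω_r−ω_c),  ω_s=0, ω_r=1
Stage 2: 35(0−ω_c) = −67(1−ω_c)  ⇒  102ω_c = 67  ⇒  ω_c = 67/102
  ⇒ ω_c²/ω_r² = 67/102
Coupling ω_r² = ω_c¹ ⇒ overall = 51/82 × 67/102 = 67/164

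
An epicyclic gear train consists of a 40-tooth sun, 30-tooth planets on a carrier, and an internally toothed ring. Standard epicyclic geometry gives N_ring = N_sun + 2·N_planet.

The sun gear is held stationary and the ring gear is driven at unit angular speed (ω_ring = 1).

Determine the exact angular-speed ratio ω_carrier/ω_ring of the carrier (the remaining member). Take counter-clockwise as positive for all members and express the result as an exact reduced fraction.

5/7

N_ring = 40 + 2·30 = 100
40(ω_s−ω_c) = −100(ω_r−ω_c),  ω_s=0, ω_r=1
40(0−ω_c) = −100(1−ω_c)  ⇒  140ω_c = 100  ⇒  ω_c = 5/7
ω_c/ω_r = 5/7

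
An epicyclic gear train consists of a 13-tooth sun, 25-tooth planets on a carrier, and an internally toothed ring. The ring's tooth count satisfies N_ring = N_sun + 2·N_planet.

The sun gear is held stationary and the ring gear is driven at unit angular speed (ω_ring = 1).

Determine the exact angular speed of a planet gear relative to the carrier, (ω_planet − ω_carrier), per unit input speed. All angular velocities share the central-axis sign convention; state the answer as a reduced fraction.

N_ring = 13 + 2·25 = 63
13(ω_s−ω_c) = −63(ω_r−ω_c),  ω_s=0, ω_r=1
13(0−ω_c) = −63(1−ω_c)  ⇒  76ω_c = 63  ⇒  ω_c = 63/76
sun–planet: 13·(0−63/76) = −25·(ω_p−ω_c)  ⇒  ω_p−ω_c = −(13/25)·(-63/76) = 819/1900

819/1900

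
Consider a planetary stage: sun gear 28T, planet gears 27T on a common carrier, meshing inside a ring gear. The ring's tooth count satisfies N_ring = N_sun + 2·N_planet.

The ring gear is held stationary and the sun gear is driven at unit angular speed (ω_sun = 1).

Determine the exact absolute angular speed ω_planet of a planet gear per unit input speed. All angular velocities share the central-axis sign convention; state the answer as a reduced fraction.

N_ring = 28 + 2·27 = 82
28(ω_s−ω_c) = −82(ω_r−ω_c),  ω_r=0, ω_s=1
28(1−ω_c) = −82(0−ω_c)  ⇒  110ω_c = 28  ⇒  ω_c = 14/55
sun–planet: 28·(1−14/55) = −27·(ω_p−ω_c)  ⇒  ω_p−ω_c = −(28/27)·(41/55) = -1148/1485
ω_p = 14/55 − 1148/1485 = -14/27

-14/27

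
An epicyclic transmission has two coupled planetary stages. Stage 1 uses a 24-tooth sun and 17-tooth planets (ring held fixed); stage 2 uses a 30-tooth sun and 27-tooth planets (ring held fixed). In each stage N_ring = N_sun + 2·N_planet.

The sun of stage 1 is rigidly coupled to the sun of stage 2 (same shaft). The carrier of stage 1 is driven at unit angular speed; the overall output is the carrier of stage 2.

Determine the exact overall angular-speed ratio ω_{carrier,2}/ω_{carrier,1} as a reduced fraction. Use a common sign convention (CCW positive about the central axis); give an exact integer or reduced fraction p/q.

205/228

Stage 1: N_ring = 24 + 2·17 = 58
Stage 1: 24(ω_s−ω_c) = −58(ω_r−ω_c),  ω_r=0, ω_c=1
Stage 1: ω_s = 1 − (58/24)(0−1) = 41/12
  ⇒ ω_s¹/ω_c¹ = 41/12
Stage 2: N_ring = 30 + 2·27 = 84
Stage 2: 30(ω_s−ω_c) = −84(ω_r−ω_c),  ω_r=0, ω_s=1
Stage 2: 30(1−ω_c) = −84(0−ω_c)  ⇒  114ω_c = 30  ⇒  ω_c = 5/19
  ⇒ ω_c²/ω_s² = 5/19
Coupling ω_s² = ω_s¹ ⇒ overall = 41/12 × 5/19 = 205/228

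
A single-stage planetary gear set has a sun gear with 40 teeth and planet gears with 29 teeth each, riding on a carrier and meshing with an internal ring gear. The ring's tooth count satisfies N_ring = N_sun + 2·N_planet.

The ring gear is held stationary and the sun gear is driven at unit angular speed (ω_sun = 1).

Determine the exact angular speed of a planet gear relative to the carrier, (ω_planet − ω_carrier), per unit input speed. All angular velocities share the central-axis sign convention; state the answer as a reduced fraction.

N_ring = 40 + 2·29 = 98
40(ω_s−ω_c) = −98(ω_r−ω_c),  ω_r=0, ω_s=1
40(1−ω_c) = −98(0−ω_c)  ⇒  138ω_c = 40  ⇒  ω_c = 20/69
sun–planet: 40·(1−20/69) = −29·(ω_p−ω_c)  ⇒  ω_p−ω_c = −(40/29)·(49/69) = -1960/2001

-1960/2001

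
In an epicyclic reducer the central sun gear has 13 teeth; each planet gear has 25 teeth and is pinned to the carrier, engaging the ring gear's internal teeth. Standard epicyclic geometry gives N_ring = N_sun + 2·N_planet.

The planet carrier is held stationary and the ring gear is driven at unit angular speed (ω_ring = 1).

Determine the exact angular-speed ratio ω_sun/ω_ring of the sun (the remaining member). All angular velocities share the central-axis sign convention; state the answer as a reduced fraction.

-63/13

N_ring = 13 + 2·25 = 63
13(ω_s−ω_c) = −63(ω_r−ω_c),  ω_c=0, ω_r=1
ω_s = 0 − (63/13)(1−0) = -63/13
ω_s/ω_r = -63/13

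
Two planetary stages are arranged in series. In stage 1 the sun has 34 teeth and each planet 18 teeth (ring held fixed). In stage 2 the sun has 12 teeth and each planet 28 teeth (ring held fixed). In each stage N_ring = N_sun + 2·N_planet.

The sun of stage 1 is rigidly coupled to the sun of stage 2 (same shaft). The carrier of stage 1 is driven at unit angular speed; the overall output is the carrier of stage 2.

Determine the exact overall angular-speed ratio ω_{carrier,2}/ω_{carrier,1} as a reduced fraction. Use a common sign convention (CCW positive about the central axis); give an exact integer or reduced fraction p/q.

39/85

Stage 1: N_ring = 34 + 2·18 = 70
Stage 1: 34(ω_s−ω_c) = −70(ω_r−ω_c),  ω_r=0, ω_c=1
Stage 1: ω_s = 1 − (70/34)(0−1) = 52/17
  ⇒ ω_s¹/ω_c¹ = 52/17
Stage 2: N_ring = 12 + 2·28 = 68
Stage 2: 12(ω_s−ω_c) = −68(ω_r−ω_c),  ω_r=0, ω_s=1
Stage 2: 12(1−ω_c) = −68(0−ω_c)  ⇒  80ω_c = 12  ⇒  ω_c = 3/20
  ⇒ ω_c²/ω_s² = 3/20
Coupling ω_s² = ω_s¹ ⇒ overall = 52/17 × 3/20 = 39/85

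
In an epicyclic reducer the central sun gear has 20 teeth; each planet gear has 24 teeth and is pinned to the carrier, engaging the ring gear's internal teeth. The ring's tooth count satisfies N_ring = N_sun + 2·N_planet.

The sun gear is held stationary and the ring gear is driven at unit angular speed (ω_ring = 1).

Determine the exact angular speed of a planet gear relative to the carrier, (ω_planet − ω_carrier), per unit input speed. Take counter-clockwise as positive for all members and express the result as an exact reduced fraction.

N_ring = 20 + 2·24 = 68
20(ω_s−ω_c) = −68(ω_r−ω_c),  ω_s=0, ω_r=1
20(0−ω_c) = −68(1−ω_c)  ⇒  88ω_c = 68  ⇒  ω_c = 17/22
sun–planet: 20·(0−17/22) = −24·(ω_p−ω_c)  ⇒  ω_p−ω_c = −(20/24)·(-17/22) = 85/132

85/132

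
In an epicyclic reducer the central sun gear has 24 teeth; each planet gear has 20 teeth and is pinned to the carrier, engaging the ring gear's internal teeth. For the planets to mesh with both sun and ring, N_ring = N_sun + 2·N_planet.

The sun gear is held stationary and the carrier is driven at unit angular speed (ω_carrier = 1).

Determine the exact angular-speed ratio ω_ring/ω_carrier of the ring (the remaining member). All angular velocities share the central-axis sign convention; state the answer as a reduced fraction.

11/8

N_ring = 24 + 2·20 = 64
24(ω_s−ω_c) = −64(ω_r−ω_c),  ω_s=0, ω_c=1
ω_r = 1 − (24/64)(0−1) = 11/8
ω_r/ω_c = 11/8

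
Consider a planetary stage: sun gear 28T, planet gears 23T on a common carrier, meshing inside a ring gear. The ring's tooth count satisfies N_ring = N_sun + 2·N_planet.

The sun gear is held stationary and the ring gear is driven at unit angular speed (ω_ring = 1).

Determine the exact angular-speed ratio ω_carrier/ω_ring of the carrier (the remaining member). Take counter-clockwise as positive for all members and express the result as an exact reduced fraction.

N_ring = 28 + 2·23 = 74
28(ω_s−ω_c) = −74(ω_r−ω_c),  ω_s=0, ω_r=1
28(0−ω_c) = −74(1−ω_c)  ⇒  102ω_c = 74  ⇒  ω_c = 37/51
ω_c/ω_r = 37/51

37/51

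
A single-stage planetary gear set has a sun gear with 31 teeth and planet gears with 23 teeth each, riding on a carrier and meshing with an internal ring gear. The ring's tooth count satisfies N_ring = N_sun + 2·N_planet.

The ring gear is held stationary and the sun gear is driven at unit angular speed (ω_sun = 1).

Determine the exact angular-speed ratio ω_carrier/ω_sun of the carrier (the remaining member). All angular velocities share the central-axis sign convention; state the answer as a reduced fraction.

N_ring = 31 + 2·23 = 77
31(ω_s−ω_c) = −77(ω_r−ω_c),  ω_r=0, ω_s=1
31(1−ω_c) = −77(0−ω_c)  ⇒  108ω_c = 31  ⇒  ω_c = 31/108
ω_c/ω_s = 31/108

31/108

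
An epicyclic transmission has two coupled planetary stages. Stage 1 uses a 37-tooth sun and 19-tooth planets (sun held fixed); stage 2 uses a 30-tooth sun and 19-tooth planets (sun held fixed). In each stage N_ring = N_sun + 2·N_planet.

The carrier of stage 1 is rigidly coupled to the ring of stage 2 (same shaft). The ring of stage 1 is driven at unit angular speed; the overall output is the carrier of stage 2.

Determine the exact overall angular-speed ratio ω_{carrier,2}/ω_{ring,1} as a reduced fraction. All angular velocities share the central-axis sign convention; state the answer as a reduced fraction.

Stage 1: N_ring = 37 + 2·19 = 75
Stage 1: 37(ω_s−ω_c) = −75(ω_r−ω_c),  ω_s=0, ω_r=1
Stage 1: 37(0−ω_c) = −75(1−ω_c)  ⇒  112ω_c = 75  ⇒  ω_c = 75/112
  ⇒ ω_c¹/ω_r¹ = 75/112
Stage 2: N_ring = 30 + 2·19 = 68
Stage 2: 30(ω_s−ω_c) = −68(ω_r−ω_c),  ω_s=0, ω_r=1
Stage 2: 30(0−ω_c) = −68(1−ω_c)  ⇒  98ω_c = 68  ⇒  ω_c = 34/49
  ⇒ ω_c²/ω_r² = 34/49
Coupling ω_r² = ω_c¹ ⇒ overall = 75/112 × 34/49 = 1275/2744

1275/2744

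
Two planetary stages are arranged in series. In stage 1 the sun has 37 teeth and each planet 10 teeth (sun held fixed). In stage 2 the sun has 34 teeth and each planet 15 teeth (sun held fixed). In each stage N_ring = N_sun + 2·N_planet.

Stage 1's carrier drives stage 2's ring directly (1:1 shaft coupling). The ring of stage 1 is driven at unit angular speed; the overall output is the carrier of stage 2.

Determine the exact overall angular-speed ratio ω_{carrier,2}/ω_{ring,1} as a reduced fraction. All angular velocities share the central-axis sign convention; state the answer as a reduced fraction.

Stage 1: N_ring = 37 + 2·10 = 57
Stage 1: 37(ω_s−ω_c) = −57(ω_r−ω_c),  ω_s=0, ω_r=1
Stage 1: 37(0−ω_c) = −57(1−ω_c)  ⇒  94ω_c = 57  ⇒  ω_c = 57/94
  ⇒ ω_c¹/ω_r¹ = 57/94
Stage 2: N_ring = 34 + 2·15 = 64
Stage 2: 34(ω_s−ω_c) = −64(ω_r−ω_c),  ω_s=0, ω_r=1
Stage 2: 34(0−ω_c) = −64(1−ω_c)  ⇒  98ω_c = 64  ⇒  ω_c = 32/49
  ⇒ ω_c²/ω_r² = 32/49
Coupling ω_r² = ω_c¹ ⇒ overall = 57/94 × 32/49 = 912/2303

912/2303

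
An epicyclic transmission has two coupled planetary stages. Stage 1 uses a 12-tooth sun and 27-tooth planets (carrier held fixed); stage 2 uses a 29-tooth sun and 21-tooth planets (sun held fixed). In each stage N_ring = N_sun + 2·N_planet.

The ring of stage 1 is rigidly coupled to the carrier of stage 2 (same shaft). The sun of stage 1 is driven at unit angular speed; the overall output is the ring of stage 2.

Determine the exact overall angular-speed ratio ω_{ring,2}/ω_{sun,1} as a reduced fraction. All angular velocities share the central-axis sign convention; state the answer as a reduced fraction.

-200/781

Stage 1: N_ring = 12 + 2·27 = 66
Stage 1: 12(ω_s−ω_c) = −66(ω_r−ω_c),  ω_c=0, ω_s=1
Stage 1: ω_r = 0 − (12/66)(1−0) = -2/11
  ⇒ ω_r¹/ω_s¹ = -2/11
Stage 2: N_ring = 29 + 2·21 = 71
Stage 2: 29(ω_s−ω_c) = −71(ω_r−ω_c),  ω_s=0, ω_c=1
Stage 2: ω_r = 1 − (29/71)(0−1) = 100/71
  ⇒ ω_r²/ω_c² = 100/71
Coupling ω_c² = ω_r¹ ⇒ overall = -2/11 × 100/71 = -200/781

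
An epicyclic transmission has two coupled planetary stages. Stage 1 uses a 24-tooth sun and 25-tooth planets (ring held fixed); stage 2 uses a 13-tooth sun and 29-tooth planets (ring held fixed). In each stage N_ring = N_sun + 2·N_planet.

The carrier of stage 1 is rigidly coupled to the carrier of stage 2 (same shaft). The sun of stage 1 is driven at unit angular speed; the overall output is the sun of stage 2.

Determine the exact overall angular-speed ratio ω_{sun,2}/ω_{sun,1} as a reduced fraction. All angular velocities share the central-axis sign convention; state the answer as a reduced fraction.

Stage 1: N_ring = 24 + 2·25 = 74
Stage 1: 24(ω_s−ω_c) = −74(ω_r−ω_c),  ω_r=0, ω_s=1
Stage 1: 24(1−ω_c) = −74(0−ω_c)  ⇒  98ω_c = 24  ⇒  ω_c = 12/49
  ⇒ ω_c¹/ω_s¹ = 12/49
Stage 2: N_ring = 13 + 2·29 = 71
Stage 2: 13(ω_s−ω_c) = −71(ω_r−ω_c),  ω_r=0, ω_c=1
Stage 2: ω_s = 1 − (71/13)(0−1) = 84/13
  ⇒ ω_s²/ω_c² = 84/13
Coupling ω_c² = ω_c¹ ⇒ overall = 12/49 × 84/13 = 144/91

144/91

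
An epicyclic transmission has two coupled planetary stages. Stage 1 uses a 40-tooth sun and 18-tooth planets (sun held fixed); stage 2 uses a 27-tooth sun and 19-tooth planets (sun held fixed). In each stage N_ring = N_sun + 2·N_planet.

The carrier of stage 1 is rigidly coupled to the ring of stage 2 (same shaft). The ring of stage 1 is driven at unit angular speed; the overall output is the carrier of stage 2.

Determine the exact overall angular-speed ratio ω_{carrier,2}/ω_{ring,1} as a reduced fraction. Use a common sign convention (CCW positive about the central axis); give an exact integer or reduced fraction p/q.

1235/2668

Stage 1: N_ring = 40 + 2·18 = 76
Stage 1: 40(ω_s−ω_c) = −76(ω_r−ω_c),  ω_s=0, ω_r=1
Stage 1: 40(0−ω_c) = −76(1−ω_c)  ⇒  116ω_c = 76  ⇒  ω_c = 19/29
  ⇒ ω_c¹/ω_r¹ = 19/29
Stage 2: N_ring = 27 + 2·19 = 65
Stage 2: 27(ω_s−ω_c) = −65(ω_r−ω_c),  ω_s=0, ω_r=1
Stage 2: 27(0−ω_c) = −65(1−ω_c)  ⇒  92ω_c = 65  ⇒  ω_c = 65/92
  ⇒ ω_c²/ω_r² = 65/92
Coupling ω_r² = ω_c¹ ⇒ overall = 19/29 × 65/92 = 1235/2668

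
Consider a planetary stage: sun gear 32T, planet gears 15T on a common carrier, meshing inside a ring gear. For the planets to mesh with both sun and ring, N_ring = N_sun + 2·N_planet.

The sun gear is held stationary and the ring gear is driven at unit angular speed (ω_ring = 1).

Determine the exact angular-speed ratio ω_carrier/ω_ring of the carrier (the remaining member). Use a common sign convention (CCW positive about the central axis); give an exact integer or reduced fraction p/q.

31/47

N_ring = 32 + 2·15 = 62
32(ω_s−ω_c) = −62(ω_r−ω_c),  ω_s=0, ω_r=1
32(0−ω_c) = −62(1−ω_c)  ⇒  94ω_c = 62  ⇒  ω_c = 31/47
ω_c/ω_r = 31/47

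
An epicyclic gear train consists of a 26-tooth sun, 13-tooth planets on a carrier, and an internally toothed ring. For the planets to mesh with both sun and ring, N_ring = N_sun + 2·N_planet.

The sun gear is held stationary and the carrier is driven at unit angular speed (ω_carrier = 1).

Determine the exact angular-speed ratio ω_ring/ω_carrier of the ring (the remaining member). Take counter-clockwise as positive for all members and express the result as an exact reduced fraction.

3/2

N_ring = 26 + 2·13 = 52
26(ω_s−ω_c) = −52(ω_r−ω_c),  ω_s=0, ω_c=1
ω_r = 1 − (26/52)(0−1) = 3/2
ω_r/ω_c = 3/2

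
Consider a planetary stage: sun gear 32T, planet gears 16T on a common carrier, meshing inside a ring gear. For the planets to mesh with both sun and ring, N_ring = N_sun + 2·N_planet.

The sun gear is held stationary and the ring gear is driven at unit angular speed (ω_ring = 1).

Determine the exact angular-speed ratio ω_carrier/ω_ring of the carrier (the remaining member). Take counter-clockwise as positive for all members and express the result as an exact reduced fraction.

2/3

N_ring = 32 + 2·16 = 64
32(ω_s−ω_c) = −64(ω_r−ω_c),  ω_s=0, ω_r=1
32(0−ω_c) = −64(1−ω_c)  ⇒  96ω_c = 64  ⇒  ω_c = 2/3
ω_c/ω_r = 2/3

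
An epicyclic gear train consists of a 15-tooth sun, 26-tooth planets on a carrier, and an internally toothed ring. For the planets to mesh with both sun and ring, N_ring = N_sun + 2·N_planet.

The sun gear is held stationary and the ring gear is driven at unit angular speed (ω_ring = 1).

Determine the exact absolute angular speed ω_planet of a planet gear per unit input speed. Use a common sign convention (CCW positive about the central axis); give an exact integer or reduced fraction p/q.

N_ring = 15 + 2·26 = 67
15(ω_s−ω_c) = −67(ω_r−ω_c),  ω_s=0, ω_r=1
15(0−ω_c) = −67(1−ω_c)  ⇒  82ω_c = 67  ⇒  ω_c = 67/82
sun–planet: 15·(0−67/82) = −26·(ω_p−ω_c)  ⇒  ω_p−ω_c = −(15/26)·(-67/82) = 1005/2132
ω_p = 67/82 + 1005/2132 = 67/52

67/52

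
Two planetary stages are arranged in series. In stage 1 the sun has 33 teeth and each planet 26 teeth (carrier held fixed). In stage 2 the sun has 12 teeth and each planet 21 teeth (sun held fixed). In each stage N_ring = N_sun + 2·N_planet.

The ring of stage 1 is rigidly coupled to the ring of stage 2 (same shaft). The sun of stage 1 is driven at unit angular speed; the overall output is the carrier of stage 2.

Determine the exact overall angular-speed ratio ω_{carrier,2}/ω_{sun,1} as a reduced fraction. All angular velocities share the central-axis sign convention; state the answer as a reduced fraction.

-27/85

Stage 1: N_ring = 33 + 2·26 = 85
Stage 1: 33(ω_s−ω_c) = −85(ω_r−ω_c),  ω_c=0, ω_s=1
Stage 1: ω_r = 0 − (33/85)(1−0) = -33/85
  ⇒ ω_r¹/ω_s¹ = -33/85
Stage 2: N_ring = 12 + 2·21 = 54
Stage 2: 12(ω_s−ω_c) = −54(ω_r−ω_c),  ω_s=0, ω_r=1
Stage 2: 12(0−ω_c) = −54(1−ω_c)  ⇒  66ω_c = 54  ⇒  ω_c = 9/11
  ⇒ ω_c²/ω_r² = 9/11
Coupling ω_r² = ω_r¹ ⇒ overall = -33/85 × 9/11 = -27/85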